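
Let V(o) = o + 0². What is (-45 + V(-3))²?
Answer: 2304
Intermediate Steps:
V(o) = o (V(o) = o + 0 = o)
(-45 + V(-3))² = (-45 - 3)² = (-48)² = 2304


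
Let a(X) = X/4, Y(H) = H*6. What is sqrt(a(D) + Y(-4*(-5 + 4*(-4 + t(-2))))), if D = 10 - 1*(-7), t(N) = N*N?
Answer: sqrt(497)/2 ≈ 11.147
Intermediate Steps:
t(N) = N**2
Y(H) = 6*H
D = 17 (D = 10 + 7 = 17)
a(X) = X/4 (a(X) = X*(1/4) = X/4)
sqrt(a(D) + Y(-4*(-5 + 4*(-4 + t(-2))))) = sqrt((1/4)*17 + 6*(-4*(-5 + 4*(-4 + (-2)**2)))) = sqrt(17/4 + 6*(-4*(-5 + 4*(-4 + 4)))) = sqrt(17/4 + 6*(-4*(-5 + 4*0))) = sqrt(17/4 + 6*(-4*(-5 + 0))) = sqrt(17/4 + 6*(-4*(-5))) = sqrt(17/4 + 6*20) = sqrt(17/4 + 120) = sqrt(497/4) = sqrt(497)/2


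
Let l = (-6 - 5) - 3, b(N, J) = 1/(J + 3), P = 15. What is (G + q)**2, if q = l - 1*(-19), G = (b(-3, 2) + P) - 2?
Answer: 8281/25 ≈ 331.24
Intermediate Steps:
b(N, J) = 1/(3 + J)
l = -14 (l = -11 - 3 = -14)
G = 66/5 (G = (1/(3 + 2) + 15) - 2 = (1/5 + 15) - 2 = 76/5 - 2 = 66/5 ≈ 13.200)
q = 5 (q = -14 - 1*(-19) = -14 + 19 = 5)
(G + q)**2 = (66/5 + 5)**2 = (91/5)**2 = 8281/25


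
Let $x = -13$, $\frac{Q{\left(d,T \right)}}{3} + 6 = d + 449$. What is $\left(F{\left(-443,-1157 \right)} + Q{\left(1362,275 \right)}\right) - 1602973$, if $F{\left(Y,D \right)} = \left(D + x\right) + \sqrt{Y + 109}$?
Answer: $-1598728 + i \sqrt{334} \approx -1.5987 \cdot 10^{6} + 18.276 i$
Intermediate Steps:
$Q{\left(d,T \right)} = 1329 + 3 d$ ($Q{\left(d,T \right)} = -18 + 3 \left(d + 449\right) = -18 + 3 \left(449 + d\right) = -18 + \left(1347 + 3 d\right) = 1329 + 3 d$)
$F{\left(Y,D \right)} = -13 + D + \sqrt{109 + Y}$ ($F{\left(Y,D \right)} = \left(D - 13\right) + \sqrt{Y + 109} = \left(-13 + D\right) + \sqrt{109 + Y} = -13 + D + \sqrt{109 + Y}$)
$\left(F{\left(-443,-1157 \right)} + Q{\left(1362,275 \right)}\right) - 1602973 = \left(\left(-13 - 1157 + \sqrt{109 - 443}\right) + \left(1329 + 3 \cdot 1362\right)\right) - 1602973 = \left(\left(-13 - 1157 + \sqrt{-334}\right) + \left(1329 + 4086\right)\right) - 1602973 = \left(\left(-13 - 1157 + i \sqrt{334}\right) + 5415\right) - 1602973 = \left(\left(-1170 + i \sqrt{334}\right) + 5415\right) - 1602973 = \left(4245 + i \sqrt{334}\right) - 1602973 = -1598728 + i \sqrt{334}$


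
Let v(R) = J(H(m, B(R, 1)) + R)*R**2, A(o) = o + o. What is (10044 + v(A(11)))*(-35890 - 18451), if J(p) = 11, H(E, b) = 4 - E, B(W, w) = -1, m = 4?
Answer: -835112488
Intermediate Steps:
A(o) = 2*o
v(R) = 11*R**2
(10044 + v(A(11)))*(-35890 - 18451) = (10044 + 11*(2*11)**2)*(-35890 - 18451) = (10044 + 11*22**2)*(-54341) = (10044 + 11*484)*(-54341) = (10044 + 5324)*(-54341) = 15368*(-54341) = -835112488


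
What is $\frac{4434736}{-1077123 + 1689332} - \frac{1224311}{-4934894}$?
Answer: $\frac{22634486290983}{3021186520846} \approx 7.4919$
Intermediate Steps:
$\frac{4434736}{-1077123 + 1689332} - \frac{1224311}{-4934894} = \frac{4434736}{612209} - - \frac{1224311}{4934894} = 4434736 \cdot \frac{1}{612209} + \frac{1224311}{4934894} = \frac{4434736}{612209} + \frac{1224311}{4934894} = \frac{22634486290983}{3021186520846}$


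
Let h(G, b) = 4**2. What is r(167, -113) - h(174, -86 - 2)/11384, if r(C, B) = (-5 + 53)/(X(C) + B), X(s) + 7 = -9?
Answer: -22854/61189 ≈ -0.37350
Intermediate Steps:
X(s) = -16 (X(s) = -7 - 9 = -16)
h(G, b) = 16
r(C, B) = 48/(-16 + B) (r(C, B) = (-5 + 53)/(-16 + B) = 48/(-16 + B))
r(167, -113) - h(174, -86 - 2)/11384 = 48/(-16 - 113) - 16/11384 = 48/(-129) - 16/11384 = 48*(-1/129) - 1*2/1423 = -16/43 - 2/1423 = -22854/61189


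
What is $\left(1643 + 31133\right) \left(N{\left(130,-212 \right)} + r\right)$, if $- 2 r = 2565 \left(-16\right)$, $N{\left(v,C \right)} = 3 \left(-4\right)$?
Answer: $672170208$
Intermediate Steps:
$N{\left(v,C \right)} = -12$
$r = 20520$ ($r = - \frac{2565 \left(-16\right)}{2} = \left(- \frac{1}{2}\right) \left(-41040\right) = 20520$)
$\left(1643 + 31133\right) \left(N{\left(130,-212 \right)} + r\right) = \left(1643 + 31133\right) \left(-12 + 20520\right) = 32776 \cdot 20508 = 672170208$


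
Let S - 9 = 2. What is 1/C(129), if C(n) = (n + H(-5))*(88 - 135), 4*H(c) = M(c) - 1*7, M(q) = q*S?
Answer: -2/10669 ≈ -0.00018746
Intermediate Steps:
S = 11 (S = 9 + 2 = 11)
M(q) = 11*q (M(q) = q*11 = 11*q)
H(c) = -7/4 + 11*c/4 (H(c) = (11*c - 1*7)/4 = (11*c - 7)/4 = (-7 + 11*c)/4 = -7/4 + 11*c/4)
C(n) = 1457/2 - 47*n (C(n) = (n + (-7/4 + (11/4)*(-5)))*(88 - 135) = (n + (-7/4 - 55/4))*(-47) = (n - 31/2)*(-47) = (-31/2 + n)*(-47) = 1457/2 - 47*n)
1/C(129) = 1/(1457/2 - 47*129) = 1/(1457/2 - 6063) = 1/(-10669/2) = -2/10669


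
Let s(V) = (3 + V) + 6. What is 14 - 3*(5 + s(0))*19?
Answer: -784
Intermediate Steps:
s(V) = 9 + V
14 - 3*(5 + s(0))*19 = 14 - 3*(5 + (9 + 0))*19 = 14 - 3*(5 + 9)*19 = 14 - 3*14*19 = 14 - 42*19 = 14 - 798 = -784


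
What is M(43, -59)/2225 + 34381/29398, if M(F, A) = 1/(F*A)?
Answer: 194074698927/165946565350 ≈ 1.1695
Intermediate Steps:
M(F, A) = 1/(A*F)
M(43, -59)/2225 + 34381/29398 = (1/(-59*43))/2225 + 34381/29398 = -1/59*1/43*(1/2225) + 34381*(1/29398) = -1/2537*1/2225 + 34381/29398 = -1/5644825 + 34381/29398 = 194074698927/165946565350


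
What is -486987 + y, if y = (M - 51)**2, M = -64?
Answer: -473762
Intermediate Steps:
y = 13225 (y = (-64 - 51)**2 = (-115)**2 = 13225)
-486987 + y = -486987 + 13225 = -473762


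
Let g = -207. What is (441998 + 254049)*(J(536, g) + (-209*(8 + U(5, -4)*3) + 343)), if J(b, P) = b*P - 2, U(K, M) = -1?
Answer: -77717823832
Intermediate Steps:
J(b, P) = -2 + P*b (J(b, P) = P*b - 2 = -2 + P*b)
(441998 + 254049)*(J(536, g) + (-209*(8 + U(5, -4)*3) + 343)) = (441998 + 254049)*((-2 - 207*536) + (-209*(8 - 1*3) + 343)) = 696047*((-2 - 110952) + (-209*(8 - 3) + 343)) = 696047*(-110954 + (-209*5 + 343)) = 696047*(-110954 + (-1045 + 343)) = 696047*(-110954 - 702) = 696047*(-111656) = -77717823832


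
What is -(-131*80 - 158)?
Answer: 10638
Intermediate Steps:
-(-131*80 - 158) = -(-10480 - 158) = -1*(-10638) = 10638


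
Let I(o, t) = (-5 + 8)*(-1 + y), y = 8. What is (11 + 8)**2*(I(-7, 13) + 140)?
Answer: 58121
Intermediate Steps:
I(o, t) = 21 (I(o, t) = (-5 + 8)*(-1 + 8) = 3*7 = 21)
(11 + 8)**2*(I(-7, 13) + 140) = (11 + 8)**2*(21 + 140) = 19**2*161 = 361*161 = 58121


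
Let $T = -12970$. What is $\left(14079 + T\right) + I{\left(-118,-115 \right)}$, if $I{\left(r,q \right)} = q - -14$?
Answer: $1008$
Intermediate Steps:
$I{\left(r,q \right)} = 14 + q$ ($I{\left(r,q \right)} = q + 14 = 14 + q$)
$\left(14079 + T\right) + I{\left(-118,-115 \right)} = \left(14079 - 12970\right) + \left(14 - 115\right) = 1109 - 101 = 1008$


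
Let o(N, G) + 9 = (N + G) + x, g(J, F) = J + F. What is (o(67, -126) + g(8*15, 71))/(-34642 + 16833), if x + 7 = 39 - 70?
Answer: -85/17809 ≈ -0.0047729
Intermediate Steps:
x = -38 (x = -7 + (39 - 70) = -7 - 31 = -38)
g(J, F) = F + J
o(N, G) = -47 + G + N (o(N, G) = -9 + ((N + G) - 38) = -9 + ((G + N) - 38) = -9 + (-38 + G + N) = -47 + G + N)
(o(67, -126) + g(8*15, 71))/(-34642 + 16833) = ((-47 - 126 + 67) + (71 + 8*15))/(-34642 + 16833) = (-106 + (71 + 120))/(-17809) = (-106 + 191)*(-1/17809) = 85*(-1/17809) = -85/17809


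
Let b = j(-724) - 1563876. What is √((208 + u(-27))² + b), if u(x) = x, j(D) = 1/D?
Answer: I*√200643434241/362 ≈ 1237.4*I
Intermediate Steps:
b = -1132246225/724 (b = 1/(-724) - 1563876 = -1/724 - 1563876 = -1132246225/724 ≈ -1.5639e+6)
√((208 + u(-27))² + b) = √((208 - 27)² - 1132246225/724) = √(181² - 1132246225/724) = √(32761 - 1132246225/724) = √(-1108527261/724) = I*√200643434241/362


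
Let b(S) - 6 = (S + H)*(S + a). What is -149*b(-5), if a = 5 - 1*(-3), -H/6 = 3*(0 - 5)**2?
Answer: 202491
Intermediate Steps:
H = -450 (H = -18*(0 - 5)**2 = -18*(-5)**2 = -18*25 = -6*75 = -450)
a = 8 (a = 5 + 3 = 8)
b(S) = 6 + (-450 + S)*(8 + S) (b(S) = 6 + (S - 450)*(S + 8) = 6 + (-450 + S)*(8 + S))
-149*b(-5) = -149*(-3594 + (-5)**2 - 442*(-5)) = -149*(-3594 + 25 + 2210) = -149*(-1359) = 202491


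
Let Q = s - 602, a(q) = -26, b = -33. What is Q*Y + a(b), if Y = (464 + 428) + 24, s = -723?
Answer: -1213726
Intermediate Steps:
Q = -1325 (Q = -723 - 602 = -1325)
Y = 916 (Y = 892 + 24 = 916)
Q*Y + a(b) = -1325*916 - 26 = -1213700 - 26 = -1213726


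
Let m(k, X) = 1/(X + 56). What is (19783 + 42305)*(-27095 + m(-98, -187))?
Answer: -220378003248/131 ≈ -1.6823e+9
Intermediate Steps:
m(k, X) = 1/(56 + X)
(19783 + 42305)*(-27095 + m(-98, -187)) = (19783 + 42305)*(-27095 + 1/(56 - 187)) = 62088*(-27095 + 1/(-131)) = 62088*(-27095 - 1/131) = 62088*(-3549446/131) = -220378003248/131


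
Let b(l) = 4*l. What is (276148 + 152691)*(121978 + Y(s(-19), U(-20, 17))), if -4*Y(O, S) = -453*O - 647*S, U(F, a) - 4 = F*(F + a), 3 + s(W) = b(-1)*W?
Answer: 241174336371/4 ≈ 6.0294e+10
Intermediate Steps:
s(W) = -3 - 4*W (s(W) = -3 + (4*(-1))*W = -3 - 4*W)
U(F, a) = 4 + F*(F + a)
Y(O, S) = 453*O/4 + 647*S/4 (Y(O, S) = -(-453*O - 647*S)/4 = -(-647*S - 453*O)/4 = 453*O/4 + 647*S/4)
(276148 + 152691)*(121978 + Y(s(-19), U(-20, 17))) = (276148 + 152691)*(121978 + (453*(-3 - 4*(-19))/4 + 647*(4 + (-20)² - 20*17)/4)) = 428839*(121978 + (453*(-3 + 76)/4 + 647*(4 + 400 - 340)/4)) = 428839*(121978 + ((453/4)*73 + (647/4)*64)) = 428839*(121978 + (33069/4 + 10352)) = 428839*(121978 + 74477/4) = 428839*(562389/4) = 241174336371/4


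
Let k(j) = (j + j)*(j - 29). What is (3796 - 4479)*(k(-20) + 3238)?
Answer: -3550234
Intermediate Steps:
k(j) = 2*j*(-29 + j) (k(j) = (2*j)*(-29 + j) = 2*j*(-29 + j))
(3796 - 4479)*(k(-20) + 3238) = (3796 - 4479)*(2*(-20)*(-29 - 20) + 3238) = -683*(2*(-20)*(-49) + 3238) = -683*(1960 + 3238) = -683*5198 = -3550234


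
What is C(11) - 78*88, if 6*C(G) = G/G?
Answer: -41183/6 ≈ -6863.8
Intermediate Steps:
C(G) = ⅙ (C(G) = (G/G)/6 = (⅙)*1 = ⅙)
C(11) - 78*88 = ⅙ - 78*88 = ⅙ - 6864 = -41183/6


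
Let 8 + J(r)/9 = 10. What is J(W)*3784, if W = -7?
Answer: 68112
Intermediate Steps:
J(r) = 18 (J(r) = -72 + 9*10 = -72 + 90 = 18)
J(W)*3784 = 18*3784 = 68112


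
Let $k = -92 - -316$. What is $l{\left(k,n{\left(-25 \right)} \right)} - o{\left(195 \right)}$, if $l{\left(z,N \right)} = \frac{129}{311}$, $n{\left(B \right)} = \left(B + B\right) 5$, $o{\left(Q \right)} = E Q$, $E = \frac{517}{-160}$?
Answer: $\frac{6274821}{9952} \approx 630.51$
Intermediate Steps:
$k = 224$ ($k = -92 + 316 = 224$)
$E = - \frac{517}{160}$ ($E = 517 \left(- \frac{1}{160}\right) = - \frac{517}{160} \approx -3.2313$)
$o{\left(Q \right)} = - \frac{517 Q}{160}$
$n{\left(B \right)} = 10 B$ ($n{\left(B \right)} = 2 B 5 = 10 B$)
$l{\left(z,N \right)} = \frac{129}{311}$ ($l{\left(z,N \right)} = 129 \cdot \frac{1}{311} = \frac{129}{311}$)
$l{\left(k,n{\left(-25 \right)} \right)} - o{\left(195 \right)} = \frac{129}{311} - \left(- \frac{517}{160}\right) 195 = \frac{129}{311} - - \frac{20163}{32} = \frac{129}{311} + \frac{20163}{32} = \frac{6274821}{9952}$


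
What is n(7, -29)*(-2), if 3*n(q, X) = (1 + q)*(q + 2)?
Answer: -48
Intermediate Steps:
n(q, X) = (1 + q)*(2 + q)/3 (n(q, X) = ((1 + q)*(q + 2))/3 = ((1 + q)*(2 + q))/3 = (1 + q)*(2 + q)/3)
n(7, -29)*(-2) = (2/3 + 7 + (1/3)*7**2)*(-2) = (2/3 + 7 + (1/3)*49)*(-2) = (2/3 + 7 + 49/3)*(-2) = 24*(-2) = -48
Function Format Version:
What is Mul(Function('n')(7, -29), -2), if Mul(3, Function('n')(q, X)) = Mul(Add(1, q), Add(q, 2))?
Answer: -48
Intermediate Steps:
Function('n')(q, X) = Mul(Rational(1, 3), Add(1, q), Add(2, q)) (Function('n')(q, X) = Mul(Rational(1, 3), Mul(Add(1, q), Add(q, 2))) = Mul(Rational(1, 3), Mul(Add(1, q), Add(2, q))) = Mul(Rational(1, 3), Add(1, q), Add(2, q)))
Mul(Function('n')(7, -29), -2) = Mul(Add(Rational(2, 3), 7, Mul(Rational(1, 3), Pow(7, 2))), -2) = Mul(Add(Rational(2, 3), 7, Mul(Rational(1, 3), 49)), -2) = Mul(Add(Rational(2, 3), 7, Rational(49, 3)), -2) = Mul(24, -2) = -48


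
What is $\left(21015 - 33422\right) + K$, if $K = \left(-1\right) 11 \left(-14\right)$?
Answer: $-12253$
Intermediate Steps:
$K = 154$ ($K = \left(-11\right) \left(-14\right) = 154$)
$\left(21015 - 33422\right) + K = \left(21015 - 33422\right) + 154 = -12407 + 154 = -12253$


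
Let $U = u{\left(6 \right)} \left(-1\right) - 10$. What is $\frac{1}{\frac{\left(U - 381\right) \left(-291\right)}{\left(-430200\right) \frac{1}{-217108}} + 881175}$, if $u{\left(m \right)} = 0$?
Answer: $\frac{35850}{33648687529} \approx 1.0654 \cdot 10^{-6}$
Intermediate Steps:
$U = -10$ ($U = 0 \left(-1\right) - 10 = 0 - 10 = -10$)
$\frac{1}{\frac{\left(U - 381\right) \left(-291\right)}{\left(-430200\right) \frac{1}{-217108}} + 881175} = \frac{1}{\frac{\left(-10 - 381\right) \left(-291\right)}{\left(-430200\right) \frac{1}{-217108}} + 881175} = \frac{1}{\frac{\left(-391\right) \left(-291\right)}{\left(-430200\right) \left(- \frac{1}{217108}\right)} + 881175} = \frac{1}{\frac{113781}{\frac{107550}{54277}} + 881175} = \frac{1}{113781 \cdot \frac{54277}{107550} + 881175} = \frac{1}{\frac{2058563779}{35850} + 881175} = \frac{1}{\frac{33648687529}{35850}} = \frac{35850}{33648687529}$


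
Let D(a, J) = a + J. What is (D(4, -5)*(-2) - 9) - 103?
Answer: -110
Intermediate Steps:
D(a, J) = J + a
(D(4, -5)*(-2) - 9) - 103 = ((-5 + 4)*(-2) - 9) - 103 = (-1*(-2) - 9) - 103 = (2 - 9) - 103 = -7 - 103 = -110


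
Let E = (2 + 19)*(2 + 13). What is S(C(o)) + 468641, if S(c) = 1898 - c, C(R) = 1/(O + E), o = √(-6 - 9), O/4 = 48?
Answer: 238563272/507 ≈ 4.7054e+5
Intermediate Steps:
O = 192 (O = 4*48 = 192)
E = 315 (E = 21*15 = 315)
o = I*√15 (o = √(-15) = I*√15 ≈ 3.873*I)
C(R) = 1/507 (C(R) = 1/(192 + 315) = 1/507)
S(C(o)) + 468641 = (1898 - 1*1/507) + 468641 = (1898 - 1/507) + 468641 = 962285/507 + 468641 = 238563272/507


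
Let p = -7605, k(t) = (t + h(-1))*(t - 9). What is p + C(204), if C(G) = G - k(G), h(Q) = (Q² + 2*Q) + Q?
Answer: -46791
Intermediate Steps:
h(Q) = Q² + 3*Q
k(t) = (-9 + t)*(-2 + t) (k(t) = (t - (3 - 1))*(t - 9) = (t - 1*2)*(-9 + t) = (t - 2)*(-9 + t) = (-2 + t)*(-9 + t) = (-9 + t)*(-2 + t))
C(G) = -18 - G² + 12*G (C(G) = G - (18 + G² - 11*G) = G + (-18 - G² + 11*G) = -18 - G² + 12*G)
p + C(204) = -7605 + (-18 - 1*204² + 12*204) = -7605 + (-18 - 1*41616 + 2448) = -7605 + (-18 - 41616 + 2448) = -7605 - 39186 = -46791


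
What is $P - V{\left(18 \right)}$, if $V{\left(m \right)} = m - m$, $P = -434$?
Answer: $-434$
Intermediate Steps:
$V{\left(m \right)} = 0$
$P - V{\left(18 \right)} = -434 - 0 = -434 + 0 = -434$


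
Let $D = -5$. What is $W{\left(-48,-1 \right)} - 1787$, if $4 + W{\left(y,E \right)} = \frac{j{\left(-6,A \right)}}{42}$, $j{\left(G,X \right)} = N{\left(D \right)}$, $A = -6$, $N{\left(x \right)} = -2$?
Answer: $- \frac{37612}{21} \approx -1791.0$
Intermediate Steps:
$j{\left(G,X \right)} = -2$
$W{\left(y,E \right)} = - \frac{85}{21}$ ($W{\left(y,E \right)} = -4 - \frac{2}{42} = -4 - \frac{1}{21} = - \frac{85}{21}$)
$W{\left(-48,-1 \right)} - 1787 = - \frac{85}{21} - 1787 = - \frac{37612}{21}$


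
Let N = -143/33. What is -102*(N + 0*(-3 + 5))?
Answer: 442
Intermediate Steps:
N = -13/3 (N = -143*1/33 = -13/3 ≈ -4.3333)
-102*(N + 0*(-3 + 5)) = -102*(-13/3 + 0*(-3 + 5)) = -102*(-13/3 + 0*2) = -102*(-13/3 + 0) = -102*(-13/3) = 442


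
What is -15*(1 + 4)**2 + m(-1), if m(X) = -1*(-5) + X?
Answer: -371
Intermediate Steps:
m(X) = 5 + X
-15*(1 + 4)**2 + m(-1) = -15*(1 + 4)**2 + (5 - 1) = -15*5**2 + 4 = -15*25 + 4 = -375 + 4 = -371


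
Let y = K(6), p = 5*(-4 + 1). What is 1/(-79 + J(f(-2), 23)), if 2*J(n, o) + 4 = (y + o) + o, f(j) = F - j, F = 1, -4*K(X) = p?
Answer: -8/449 ≈ -0.017817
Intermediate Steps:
p = -15 (p = 5*(-3) = -15)
K(X) = 15/4 (K(X) = -¼*(-15) = 15/4)
y = 15/4 ≈ 3.7500
f(j) = 1 - j
J(n, o) = -⅛ + o (J(n, o) = -2 + ((15/4 + o) + o)/2 = -2 + (15/4 + 2*o)/2 = -2 + (15/8 + o) = -⅛ + o)
1/(-79 + J(f(-2), 23)) = 1/(-79 + (-⅛ + 23)) = 1/(-79 + 183/8) = 1/(-449/8) = -8/449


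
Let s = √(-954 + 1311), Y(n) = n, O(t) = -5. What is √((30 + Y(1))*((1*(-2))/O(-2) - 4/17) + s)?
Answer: √(36890 + 7225*√357)/85 ≈ 4.8990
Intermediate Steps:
s = √357 ≈ 18.894
√((30 + Y(1))*((1*(-2))/O(-2) - 4/17) + s) = √((30 + 1)*((1*(-2))/(-5) - 4/17) + √357) = √(31*(-2*(-⅕) - 4*1/17) + √357) = √(31*(⅖ - 4/17) + √357) = √(31*(14/85) + √357) = √(434/85 + √357)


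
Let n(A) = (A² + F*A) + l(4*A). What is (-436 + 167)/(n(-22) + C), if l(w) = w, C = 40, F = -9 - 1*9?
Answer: -269/832 ≈ -0.32332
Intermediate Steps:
F = -18 (F = -9 - 9 = -18)
n(A) = A² - 14*A (n(A) = (A² - 18*A) + 4*A = A² - 14*A)
(-436 + 167)/(n(-22) + C) = (-436 + 167)/(-22*(-14 - 22) + 40) = -269/(-22*(-36) + 40) = -269/(792 + 40) = -269/832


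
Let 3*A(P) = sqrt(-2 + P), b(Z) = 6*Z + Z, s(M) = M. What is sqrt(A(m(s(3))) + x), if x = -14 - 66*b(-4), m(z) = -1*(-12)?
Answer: sqrt(16506 + 3*sqrt(10))/3 ≈ 42.838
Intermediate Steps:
m(z) = 12
b(Z) = 7*Z
A(P) = sqrt(-2 + P)/3
x = 1834 (x = -14 - 462*(-4) = -14 - 66*(-28) = -14 + 1848 = 1834)
sqrt(A(m(s(3))) + x) = sqrt(sqrt(-2 + 12)/3 + 1834) = sqrt(sqrt(10)/3 + 1834) = sqrt(1834 + sqrt(10)/3)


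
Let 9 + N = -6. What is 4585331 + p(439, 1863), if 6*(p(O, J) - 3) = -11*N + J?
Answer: 4585672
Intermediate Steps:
N = -15 (N = -9 - 6 = -15)
p(O, J) = 61/2 + J/6 (p(O, J) = 3 + (-11*(-15) + J)/6 = 3 + (165 + J)/6 = 3 + (55/2 + J/6) = 61/2 + J/6)
4585331 + p(439, 1863) = 4585331 + (61/2 + (⅙)*1863) = 4585331 + (61/2 + 621/2) = 4585331 + 341 = 4585672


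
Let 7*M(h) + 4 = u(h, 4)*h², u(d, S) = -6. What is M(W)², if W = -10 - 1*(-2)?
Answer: 150544/49 ≈ 3072.3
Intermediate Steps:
W = -8 (W = -10 + 2 = -8)
M(h) = -4/7 - 6*h²/7 (M(h) = -4/7 + (-6*h²)/7 = -4/7 - 6*h²/7)
M(W)² = (-4/7 - 6/7*(-8)²)² = (-4/7 - 6/7*64)² = (-4/7 - 384/7)² = (-388/7)² = 150544/49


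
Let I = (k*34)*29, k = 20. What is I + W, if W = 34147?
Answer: 53867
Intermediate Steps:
I = 19720 (I = (20*34)*29 = 680*29 = 19720)
I + W = 19720 + 34147 = 53867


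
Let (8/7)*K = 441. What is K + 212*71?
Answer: 123503/8 ≈ 15438.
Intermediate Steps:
K = 3087/8 (K = (7/8)*441 = 3087/8 ≈ 385.88)
K + 212*71 = 3087/8 + 212*71 = 3087/8 + 15052 = 123503/8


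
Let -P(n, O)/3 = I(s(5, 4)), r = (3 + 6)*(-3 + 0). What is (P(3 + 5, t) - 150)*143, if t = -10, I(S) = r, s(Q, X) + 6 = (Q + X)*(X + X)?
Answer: -9867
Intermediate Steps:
s(Q, X) = -6 + 2*X*(Q + X) (s(Q, X) = -6 + (Q + X)*(X + X) = -6 + (Q + X)*(2*X) = -6 + 2*X*(Q + X))
r = -27 (r = 9*(-3) = -27)
I(S) = -27
P(n, O) = 81 (P(n, O) = -3*(-27) = 81)
(P(3 + 5, t) - 150)*143 = (81 - 150)*143 = -69*143 = -9867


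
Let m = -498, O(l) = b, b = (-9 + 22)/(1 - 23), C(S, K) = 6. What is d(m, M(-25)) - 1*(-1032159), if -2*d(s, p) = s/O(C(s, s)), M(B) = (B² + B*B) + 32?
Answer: 13412589/13 ≈ 1.0317e+6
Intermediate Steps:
b = -13/22 (b = 13/(-22) = 13*(-1/22) = -13/22 ≈ -0.59091)
O(l) = -13/22
M(B) = 32 + 2*B² (M(B) = (B² + B²) + 32 = 2*B² + 32 = 32 + 2*B²)
d(s, p) = 11*s/13 (d(s, p) = -s/(2*(-13/22)) = -s*(-22)/(2*13) = -(-11)*s/13 = 11*s/13)
d(m, M(-25)) - 1*(-1032159) = (11/13)*(-498) - 1*(-1032159) = -5478/13 + 1032159 = 13412589/13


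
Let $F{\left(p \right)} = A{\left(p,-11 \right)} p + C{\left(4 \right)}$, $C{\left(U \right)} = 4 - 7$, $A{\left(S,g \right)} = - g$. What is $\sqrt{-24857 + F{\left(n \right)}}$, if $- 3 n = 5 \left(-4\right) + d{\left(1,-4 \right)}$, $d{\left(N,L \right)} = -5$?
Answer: $\frac{i \sqrt{222915}}{3} \approx 157.38 i$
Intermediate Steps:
$C{\left(U \right)} = -3$ ($C{\left(U \right)} = 4 - 7 = -3$)
$n = \frac{25}{3}$ ($n = - \frac{5 \left(-4\right) - 5}{3} = - \frac{-20 - 5}{3} = \left(- \frac{1}{3}\right) \left(-25\right) = \frac{25}{3} \approx 8.3333$)
$F{\left(p \right)} = -3 + 11 p$ ($F{\left(p \right)} = \left(-1\right) \left(-11\right) p - 3 = 11 p - 3 = -3 + 11 p$)
$\sqrt{-24857 + F{\left(n \right)}} = \sqrt{-24857 + \left(-3 + 11 \cdot \frac{25}{3}\right)} = \sqrt{-24857 + \left(-3 + \frac{275}{3}\right)} = \sqrt{-24857 + \frac{266}{3}} = \sqrt{- \frac{74305}{3}} = \frac{i \sqrt{222915}}{3}$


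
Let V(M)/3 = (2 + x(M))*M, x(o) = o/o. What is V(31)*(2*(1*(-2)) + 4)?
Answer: 0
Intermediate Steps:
x(o) = 1
V(M) = 9*M (V(M) = 3*((2 + 1)*M) = 3*(3*M) = 9*M)
V(31)*(2*(1*(-2)) + 4) = (9*31)*(2*(1*(-2)) + 4) = 279*(2*(-2) + 4) = 279*(-4 + 4) = 279*0 = 0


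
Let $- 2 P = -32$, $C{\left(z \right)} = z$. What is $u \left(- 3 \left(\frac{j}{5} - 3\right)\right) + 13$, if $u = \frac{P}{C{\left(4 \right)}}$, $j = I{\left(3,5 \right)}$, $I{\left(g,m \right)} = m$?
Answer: $37$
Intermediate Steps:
$j = 5$
$P = 16$ ($P = \left(- \frac{1}{2}\right) \left(-32\right) = 16$)
$u = 4$ ($u = \frac{16}{4} = 16 \cdot \frac{1}{4} = 4$)
$u \left(- 3 \left(\frac{j}{5} - 3\right)\right) + 13 = 4 \left(- 3 \left(\frac{5}{5} - 3\right)\right) + 13 = 4 \left(- 3 \left(5 \cdot \frac{1}{5} - 3\right)\right) + 13 = 4 \left(- 3 \left(1 - 3\right)\right) + 13 = 4 \left(\left(-3\right) \left(-2\right)\right) + 13 = 4 \cdot 6 + 13 = 24 + 13 = 37$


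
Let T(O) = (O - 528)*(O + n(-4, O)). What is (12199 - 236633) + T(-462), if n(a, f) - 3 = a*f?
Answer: -1599544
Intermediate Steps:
n(a, f) = 3 + a*f
T(O) = (-528 + O)*(3 - 3*O) (T(O) = (O - 528)*(O + (3 - 4*O)) = (-528 + O)*(3 - 3*O))
(12199 - 236633) + T(-462) = (12199 - 236633) + (-1584 - 3*(-462)² + 1587*(-462)) = -224434 + (-1584 - 3*213444 - 733194) = -224434 + (-1584 - 640332 - 733194) = -224434 - 1375110 = -1599544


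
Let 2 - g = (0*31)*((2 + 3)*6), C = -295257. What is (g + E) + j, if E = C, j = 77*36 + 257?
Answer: -292226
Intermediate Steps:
j = 3029 (j = 2772 + 257 = 3029)
E = -295257
g = 2 (g = 2 - 0*31*(2 + 3)*6 = 2 - 0*5*6 = 2 - 0*30 = 2 - 1*0 = 2 + 0 = 2)
(g + E) + j = (2 - 295257) + 3029 = -295255 + 3029 = -292226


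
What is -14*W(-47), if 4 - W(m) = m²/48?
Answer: 14119/24 ≈ 588.29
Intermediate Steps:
W(m) = 4 - m²/48
-14*W(-47) = -14*(4 - 1/48*(-47)²) = -14*(4 - 1/48*2209) = -14*(4 - 2209/48) = -14*(-2017/48) = 14119/24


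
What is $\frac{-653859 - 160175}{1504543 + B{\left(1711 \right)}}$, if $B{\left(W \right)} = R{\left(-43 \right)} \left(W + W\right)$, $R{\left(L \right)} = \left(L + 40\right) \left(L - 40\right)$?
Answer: $- \frac{814034}{2356621} \approx -0.34542$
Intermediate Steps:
$R{\left(L \right)} = \left(-40 + L\right) \left(40 + L\right)$ ($R{\left(L \right)} = \left(40 + L\right) \left(L - 40\right) = \left(40 + L\right) \left(-40 + L\right) = \left(-40 + L\right) \left(40 + L\right)$)
$B{\left(W \right)} = 498 W$ ($B{\left(W \right)} = \left(-1600 + \left(-43\right)^{2}\right) \left(W + W\right) = \left(-1600 + 1849\right) 2 W = 249 \cdot 2 W = 498 W$)
$\frac{-653859 - 160175}{1504543 + B{\left(1711 \right)}} = \frac{-653859 - 160175}{1504543 + 498 \cdot 1711} = \frac{-653859 - 160175}{1504543 + 852078} = \frac{-653859 - 160175}{2356621} = \left(-814034\right) \frac{1}{2356621} = - \frac{814034}{2356621}$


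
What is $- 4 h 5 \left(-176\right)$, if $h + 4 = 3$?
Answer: $-3520$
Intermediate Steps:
$h = -1$ ($h = -4 + 3 = -1$)
$- 4 h 5 \left(-176\right) = \left(-4\right) \left(-1\right) 5 \left(-176\right) = 4 \cdot 5 \left(-176\right) = 20 \left(-176\right) = -3520$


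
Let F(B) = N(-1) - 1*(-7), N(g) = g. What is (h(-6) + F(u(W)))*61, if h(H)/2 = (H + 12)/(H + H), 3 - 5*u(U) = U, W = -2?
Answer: 305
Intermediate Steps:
u(U) = ⅗ - U/5
h(H) = (12 + H)/H (h(H) = 2*((H + 12)/(H + H)) = 2*((12 + H)/((2*H))) = 2*((12 + H)*(1/(2*H))) = 2*((12 + H)/(2*H)) = (12 + H)/H)
F(B) = 6 (F(B) = -1 - 1*(-7) = -1 + 7 = 6)
(h(-6) + F(u(W)))*61 = ((12 - 6)/(-6) + 6)*61 = (-⅙*6 + 6)*61 = (-1 + 6)*61 = 5*61 = 305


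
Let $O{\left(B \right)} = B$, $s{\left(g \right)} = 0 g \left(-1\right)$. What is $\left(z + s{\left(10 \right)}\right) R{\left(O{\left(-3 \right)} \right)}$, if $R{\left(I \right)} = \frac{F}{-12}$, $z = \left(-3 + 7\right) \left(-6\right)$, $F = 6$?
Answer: $12$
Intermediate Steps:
$s{\left(g \right)} = 0$ ($s{\left(g \right)} = 0 \left(-1\right) = 0$)
$z = -24$ ($z = 4 \left(-6\right) = -24$)
$R{\left(I \right)} = - \frac{1}{2}$ ($R{\left(I \right)} = \frac{6}{-12} = 6 \left(- \frac{1}{12}\right) = - \frac{1}{2}$)
$\left(z + s{\left(10 \right)}\right) R{\left(O{\left(-3 \right)} \right)} = \left(-24 + 0\right) \left(- \frac{1}{2}\right) = \left(-24\right) \left(- \frac{1}{2}\right) = 12$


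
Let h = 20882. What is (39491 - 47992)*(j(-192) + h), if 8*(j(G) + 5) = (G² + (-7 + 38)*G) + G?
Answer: -210119217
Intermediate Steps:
j(G) = -5 + 4*G + G²/8 (j(G) = -5 + ((G² + (-7 + 38)*G) + G)/8 = -5 + ((G² + 31*G) + G)/8 = -5 + (G² + 32*G)/8 = -5 + (4*G + G²/8) = -5 + 4*G + G²/8)
(39491 - 47992)*(j(-192) + h) = (39491 - 47992)*((-5 + 4*(-192) + (⅛)*(-192)²) + 20882) = -8501*((-5 - 768 + (⅛)*36864) + 20882) = -8501*((-5 - 768 + 4608) + 20882) = -8501*(3835 + 20882) = -8501*24717 = -210119217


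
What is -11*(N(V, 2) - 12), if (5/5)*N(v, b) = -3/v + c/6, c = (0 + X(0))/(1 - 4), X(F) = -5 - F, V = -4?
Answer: 4345/36 ≈ 120.69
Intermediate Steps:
c = 5/3 (c = (0 + (-5 - 1*0))/(1 - 4) = (0 + (-5 + 0))/(-3) = (0 - 5)*(-⅓) = -5*(-⅓) = 5/3 ≈ 1.6667)
N(v, b) = 5/18 - 3/v (N(v, b) = -3/v + (5/3)/6 = -3/v + (5/3)*(⅙) = -3/v + 5/18 = 5/18 - 3/v)
-11*(N(V, 2) - 12) = -11*((5/18 - 3/(-4)) - 12) = -11*((5/18 - 3*(-¼)) - 12) = -11*((5/18 + ¾) - 12) = -11*(37/36 - 12) = -11*(-395/36) = 4345/36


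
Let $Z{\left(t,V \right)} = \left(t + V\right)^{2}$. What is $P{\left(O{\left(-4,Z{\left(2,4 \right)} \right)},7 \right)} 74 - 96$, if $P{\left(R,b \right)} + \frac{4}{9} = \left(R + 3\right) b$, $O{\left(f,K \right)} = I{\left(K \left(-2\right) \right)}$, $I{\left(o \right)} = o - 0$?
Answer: $- \frac{322838}{9} \approx -35871.0$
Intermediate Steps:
$Z{\left(t,V \right)} = \left(V + t\right)^{2}$
$I{\left(o \right)} = o$ ($I{\left(o \right)} = o + 0 = o$)
$O{\left(f,K \right)} = - 2 K$ ($O{\left(f,K \right)} = K \left(-2\right) = - 2 K$)
$P{\left(R,b \right)} = - \frac{4}{9} + b \left(3 + R\right)$ ($P{\left(R,b \right)} = - \frac{4}{9} + \left(R + 3\right) b = - \frac{4}{9} + \left(3 + R\right) b = - \frac{4}{9} + b \left(3 + R\right)$)
$P{\left(O{\left(-4,Z{\left(2,4 \right)} \right)},7 \right)} 74 - 96 = \left(- \frac{4}{9} + 3 \cdot 7 + - 2 \left(4 + 2\right)^{2} \cdot 7\right) 74 - 96 = \left(- \frac{4}{9} + 21 + - 2 \cdot 6^{2} \cdot 7\right) 74 - 96 = \left(- \frac{4}{9} + 21 + \left(-2\right) 36 \cdot 7\right) 74 - 96 = \left(- \frac{4}{9} + 21 - 504\right) 74 - 96 = \left(- \frac{4351}{9}\right) 74 - 96 = - \frac{321974}{9} - 96 = - \frac{322838}{9}$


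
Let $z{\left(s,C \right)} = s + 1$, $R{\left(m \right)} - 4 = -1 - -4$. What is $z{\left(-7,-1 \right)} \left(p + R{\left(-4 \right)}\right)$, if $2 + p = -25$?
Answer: $120$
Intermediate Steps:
$R{\left(m \right)} = 7$ ($R{\left(m \right)} = 4 - -3 = 4 + \left(-1 + 4\right) = 4 + 3 = 7$)
$p = -27$ ($p = -2 - 25 = -27$)
$z{\left(s,C \right)} = 1 + s$
$z{\left(-7,-1 \right)} \left(p + R{\left(-4 \right)}\right) = \left(1 - 7\right) \left(-27 + 7\right) = \left(-6\right) \left(-20\right) = 120$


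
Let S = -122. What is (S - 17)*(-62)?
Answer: 8618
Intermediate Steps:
(S - 17)*(-62) = (-122 - 17)*(-62) = -139*(-62) = 8618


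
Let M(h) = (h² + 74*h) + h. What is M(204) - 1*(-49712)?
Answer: 106628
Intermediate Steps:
M(h) = h² + 75*h
M(204) - 1*(-49712) = 204*(75 + 204) - 1*(-49712) = 204*279 + 49712 = 56916 + 49712 = 106628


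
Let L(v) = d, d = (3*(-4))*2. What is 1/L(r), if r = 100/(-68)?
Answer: -1/24 ≈ -0.041667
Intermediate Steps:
d = -24 (d = -12*2 = -24)
r = -25/17 (r = 100*(-1/68) = -25/17 ≈ -1.4706)
L(v) = -24
1/L(r) = 1/(-24) = -1/24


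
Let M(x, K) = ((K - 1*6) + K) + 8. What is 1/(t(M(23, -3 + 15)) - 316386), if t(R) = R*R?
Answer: -1/315710 ≈ -3.1675e-6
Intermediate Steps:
M(x, K) = 2 + 2*K (M(x, K) = ((K - 6) + K) + 8 = ((-6 + K) + K) + 8 = (-6 + 2*K) + 8 = 2 + 2*K)
t(R) = R²
1/(t(M(23, -3 + 15)) - 316386) = 1/((2 + 2*(-3 + 15))² - 316386) = 1/((2 + 2*12)² - 316386) = 1/((2 + 24)² - 316386) = 1/(26² - 316386) = 1/(676 - 316386) = 1/(-315710) = -1/315710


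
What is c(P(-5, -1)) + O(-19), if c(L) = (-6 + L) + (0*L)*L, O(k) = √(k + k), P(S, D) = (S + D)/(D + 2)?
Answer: -12 + I*√38 ≈ -12.0 + 6.1644*I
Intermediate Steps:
P(S, D) = (D + S)/(2 + D)
O(k) = √2*√k (O(k) = √(2*k) = √2*√k)
c(L) = -6 + L (c(L) = (-6 + L) + 0*L = (-6 + L) + 0 = -6 + L)
c(P(-5, -1)) + O(-19) = (-6 + (-1 - 5)/(2 - 1)) + √2*√(-19) = (-6 - 6/1) + √2*(I*√19) = (-6 + 1*(-6)) + I*√38 = (-6 - 6) + I*√38 = -12 + I*√38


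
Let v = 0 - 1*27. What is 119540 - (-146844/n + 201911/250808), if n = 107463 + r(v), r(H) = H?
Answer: 268426421657273/2245484024 ≈ 1.1954e+5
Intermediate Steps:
v = -27 (v = 0 - 27 = -27)
n = 107436 (n = 107463 - 27 = 107436)
119540 - (-146844/n + 201911/250808) = 119540 - (-146844/107436 + 201911/250808) = 119540 - (-146844*1/107436 + 201911*(1/250808)) = 119540 - (-12237/8953 + 201911/250808) = 119540 - 1*(-1261428313/2245484024) = 119540 + 1261428313/2245484024 = 268426421657273/2245484024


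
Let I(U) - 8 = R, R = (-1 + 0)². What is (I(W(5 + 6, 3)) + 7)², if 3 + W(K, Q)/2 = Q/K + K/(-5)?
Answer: 256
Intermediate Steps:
W(K, Q) = -6 - 2*K/5 + 2*Q/K (W(K, Q) = -6 + 2*(Q/K + K/(-5)) = -6 + 2*(Q/K + K*(-⅕)) = -6 + 2*(Q/K - K/5) = -6 + 2*(-K/5 + Q/K) = -6 + (-2*K/5 + 2*Q/K) = -6 - 2*K/5 + 2*Q/K)
R = 1 (R = (-1)² = 1)
I(U) = 9 (I(U) = 8 + 1 = 9)
(I(W(5 + 6, 3)) + 7)² = (9 + 7)² = 16² = 256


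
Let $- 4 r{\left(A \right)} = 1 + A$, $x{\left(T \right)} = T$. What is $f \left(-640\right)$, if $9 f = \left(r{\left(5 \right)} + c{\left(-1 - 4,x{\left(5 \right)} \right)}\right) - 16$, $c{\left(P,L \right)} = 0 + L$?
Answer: $\frac{8000}{9} \approx 888.89$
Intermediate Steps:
$r{\left(A \right)} = - \frac{1}{4} - \frac{A}{4}$ ($r{\left(A \right)} = - \frac{1 + A}{4} = - \frac{1}{4} - \frac{A}{4}$)
$c{\left(P,L \right)} = L$
$f = - \frac{25}{18}$ ($f = \frac{\left(\left(- \frac{1}{4} - \frac{5}{4}\right) + 5\right) - 16}{9} = \frac{\left(- \frac{3}{2} + 5\right) - 16}{9} = \frac{\frac{7}{2} - 16}{9} = \frac{1}{9} \left(- \frac{25}{2}\right) = - \frac{25}{18} \approx -1.3889$)
$f \left(-640\right) = \left(- \frac{25}{18}\right) \left(-640\right) = \frac{8000}{9}$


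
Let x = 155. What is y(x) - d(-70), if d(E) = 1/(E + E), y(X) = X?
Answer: 21701/140 ≈ 155.01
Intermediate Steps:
d(E) = 1/(2*E)
y(x) - d(-70) = 155 - 1/(2*(-70)) = 155 - (-1)/(2*70) = 155 - 1*(-1/140) = 155 + 1/140 = 21701/140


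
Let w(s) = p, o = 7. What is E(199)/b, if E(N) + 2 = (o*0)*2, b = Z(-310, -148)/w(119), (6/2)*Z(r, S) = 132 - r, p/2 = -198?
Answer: 1188/221 ≈ 5.3756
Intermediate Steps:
p = -396 (p = 2*(-198) = -396)
Z(r, S) = 44 - r/3 (Z(r, S) = (132 - r)/3 = 44 - r/3)
w(s) = -396
b = -221/594 (b = (44 - ⅓*(-310))/(-396) = (44 + 310/3)*(-1/396) = (442/3)*(-1/396) = -221/594 ≈ -0.37205)
E(N) = -2 (E(N) = -2 + (7*0)*2 = -2 + 0*2 = -2 + 0 = -2)
E(199)/b = -2/(-221/594) = -2*(-594/221) = 1188/221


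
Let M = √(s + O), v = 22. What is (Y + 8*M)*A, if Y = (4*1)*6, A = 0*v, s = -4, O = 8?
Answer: 0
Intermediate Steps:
M = 2 (M = √(-4 + 8) = √4 = 2)
A = 0 (A = 0*22 = 0)
Y = 24 (Y = 4*6 = 24)
(Y + 8*M)*A = (24 + 8*2)*0 = (24 + 16)*0 = 40*0 = 0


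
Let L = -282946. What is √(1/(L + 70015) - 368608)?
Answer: I*√1856949249289291/70977 ≈ 607.13*I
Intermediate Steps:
√(1/(L + 70015) - 368608) = √(1/(-282946 + 70015) - 368608) = √(1/(-212931) - 368608) = √(-1/212931 - 368608) = √(-78488070049/212931) = I*√1856949249289291/70977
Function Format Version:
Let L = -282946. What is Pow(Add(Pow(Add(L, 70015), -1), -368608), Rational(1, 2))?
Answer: Mul(Rational(1, 70977), I, Pow(1856949249289291, Rational(1, 2))) ≈ Mul(607.13, I)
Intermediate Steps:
Pow(Add(Pow(Add(L, 70015), -1), -368608), Rational(1, 2)) = Pow(Add(Pow(Add(-282946, 70015), -1), -368608), Rational(1, 2)) = Pow(Add(Pow(-212931, -1), -368608), Rational(1, 2)) = Pow(Add(Rational(-1, 212931), -368608), Rational(1, 2)) = Pow(Rational(-78488070049, 212931), Rational(1, 2)) = Mul(Rational(1, 70977), I, Pow(1856949249289291, Rational(1, 2)))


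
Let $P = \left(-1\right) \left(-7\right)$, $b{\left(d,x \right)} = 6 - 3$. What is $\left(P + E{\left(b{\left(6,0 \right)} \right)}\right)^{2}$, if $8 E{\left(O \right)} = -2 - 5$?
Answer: $\frac{2401}{64} \approx 37.516$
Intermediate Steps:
$b{\left(d,x \right)} = 3$ ($b{\left(d,x \right)} = 6 - 3 = 3$)
$P = 7$
$E{\left(O \right)} = - \frac{7}{8}$ ($E{\left(O \right)} = \frac{-2 - 5}{8} = \frac{1}{8} \left(-7\right) = - \frac{7}{8}$)
$\left(P + E{\left(b{\left(6,0 \right)} \right)}\right)^{2} = \left(7 - \frac{7}{8}\right)^{2} = \left(\frac{49}{8}\right)^{2} = \frac{2401}{64}$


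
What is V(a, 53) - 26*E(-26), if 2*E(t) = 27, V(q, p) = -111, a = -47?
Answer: -462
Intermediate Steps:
E(t) = 27/2 (E(t) = (1/2)*27 = 27/2)
V(a, 53) - 26*E(-26) = -111 - 26*27/2 = -111 - 351 = -462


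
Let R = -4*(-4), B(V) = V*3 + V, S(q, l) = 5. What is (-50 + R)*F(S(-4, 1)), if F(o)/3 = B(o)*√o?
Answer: -2040*√5 ≈ -4561.6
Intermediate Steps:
B(V) = 4*V (B(V) = 3*V + V = 4*V)
F(o) = 12*o^(3/2) (F(o) = 3*((4*o)*√o) = 3*(4*o^(3/2)) = 12*o^(3/2))
R = 16
(-50 + R)*F(S(-4, 1)) = (-50 + 16)*(12*5^(3/2)) = -408*5*√5 = -2040*√5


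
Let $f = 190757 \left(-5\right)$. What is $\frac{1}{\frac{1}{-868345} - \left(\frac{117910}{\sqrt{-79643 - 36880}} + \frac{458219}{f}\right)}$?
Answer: $\frac{767978053173017873489980215}{190729428090826002338247054304184} - \frac{53380196349479416593597295875 i \sqrt{107}}{190729428090826002338247054304184} \approx 4.0265 \cdot 10^{-6} - 0.002895 i$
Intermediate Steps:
$f = -953785$
$\frac{1}{\frac{1}{-868345} - \left(\frac{117910}{\sqrt{-79643 - 36880}} + \frac{458219}{f}\right)} = \frac{1}{\frac{1}{-868345} - \left(- \frac{458219}{953785} + \frac{117910}{\sqrt{-79643 - 36880}}\right)} = \frac{1}{- \frac{1}{868345} - \left(- \frac{458219}{953785} + \frac{117910}{\sqrt{-116523}}\right)} = \frac{1}{- \frac{1}{868345} + \left(- \frac{117910}{33 i \sqrt{107}} + \frac{458219}{953785}\right)} = \frac{1}{- \frac{1}{868345} + \left(- 117910 \left(- \frac{i \sqrt{107}}{3531}\right) + \frac{458219}{953785}\right)} = \frac{1}{- \frac{1}{868345} + \left(\frac{117910 i \sqrt{107}}{3531} + \frac{458219}{953785}\right)} = \frac{1}{- \frac{1}{868345} + \left(\frac{458219}{953785} + \frac{117910 i \sqrt{107}}{3531}\right)} = \frac{1}{\frac{79578244754}{165642887165} + \frac{117910 i \sqrt{107}}{3531}}$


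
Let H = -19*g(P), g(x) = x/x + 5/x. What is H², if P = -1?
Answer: 5776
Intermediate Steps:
g(x) = 1 + 5/x
H = 76 (H = -19*(5 - 1)/(-1) = -(-19)*4 = -19*(-4) = 76)
H² = 76² = 5776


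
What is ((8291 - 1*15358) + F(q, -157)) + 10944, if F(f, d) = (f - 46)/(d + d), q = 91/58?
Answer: 70610501/18212 ≈ 3877.1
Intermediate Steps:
q = 91/58 (q = 91*(1/58) = 91/58 ≈ 1.5690)
F(f, d) = (-46 + f)/(2*d) (F(f, d) = (-46 + f)/((2*d)) = (-46 + f)*(1/(2*d)) = (-46 + f)/(2*d))
((8291 - 1*15358) + F(q, -157)) + 10944 = ((8291 - 1*15358) + (½)*(-46 + 91/58)/(-157)) + 10944 = ((8291 - 15358) + (½)*(-1/157)*(-2577/58)) + 10944 = (-7067 + 2577/18212) + 10944 = -128701627/18212 + 10944 = 70610501/18212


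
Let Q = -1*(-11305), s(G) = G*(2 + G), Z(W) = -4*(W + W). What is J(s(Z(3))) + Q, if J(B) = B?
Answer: 11833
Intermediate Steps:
Z(W) = -8*W
Q = 11305
J(s(Z(3))) + Q = (-8*3)*(2 - 8*3) + 11305 = -24*(2 - 24) + 11305 = -24*(-22) + 11305 = 528 + 11305 = 11833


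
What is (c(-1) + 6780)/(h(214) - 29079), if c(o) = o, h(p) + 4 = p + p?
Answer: -6779/28655 ≈ -0.23657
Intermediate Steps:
h(p) = -4 + 2*p (h(p) = -4 + (p + p) = -4 + 2*p)
(c(-1) + 6780)/(h(214) - 29079) = (-1 + 6780)/((-4 + 2*214) - 29079) = 6779/((-4 + 428) - 29079) = 6779/(424 - 29079) = 6779/(-28655) = 6779*(-1/28655) = -6779/28655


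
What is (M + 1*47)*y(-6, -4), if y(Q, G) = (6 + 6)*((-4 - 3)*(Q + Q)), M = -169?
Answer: -122976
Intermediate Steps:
y(Q, G) = -168*Q (y(Q, G) = 12*(-14*Q) = -168*Q)
(M + 1*47)*y(-6, -4) = (-169 + 1*47)*(-168*(-6)) = (-169 + 47)*1008 = -122*1008 = -122976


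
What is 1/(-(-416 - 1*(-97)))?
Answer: 1/319 ≈ 0.0031348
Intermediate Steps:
1/(-(-416 - 1*(-97))) = 1/(-(-416 + 97)) = 1/(-1*(-319)) = 1/319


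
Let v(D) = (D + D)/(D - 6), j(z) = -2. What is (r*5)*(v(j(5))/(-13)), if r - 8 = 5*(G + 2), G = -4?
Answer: 5/13 ≈ 0.38462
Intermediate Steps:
r = -2 (r = 8 + 5*(-4 + 2) = 8 + 5*(-2) = 8 - 10 = -2)
v(D) = 2*D/(-6 + D) (v(D) = (2*D)/(-6 + D) = 2*D/(-6 + D))
(r*5)*(v(j(5))/(-13)) = (-2*5)*((2*(-2)/(-6 - 2))/(-13)) = -10*2*(-2)/(-8)*(-1)/13 = -10*2*(-2)*(-⅛)*(-1)/13 = -5*(-1)/13 = -10*(-1/26) = 5/13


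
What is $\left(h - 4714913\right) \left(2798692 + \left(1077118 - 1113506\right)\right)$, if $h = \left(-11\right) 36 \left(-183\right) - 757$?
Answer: $-12825935457408$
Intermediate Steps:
$h = 71711$ ($h = \left(-396\right) \left(-183\right) - 757 = 72468 - 757 = 71711$)
$\left(h - 4714913\right) \left(2798692 + \left(1077118 - 1113506\right)\right) = \left(71711 - 4714913\right) \left(2798692 + \left(1077118 - 1113506\right)\right) = - 4643202 \left(2798692 + \left(1077118 - 1113506\right)\right) = - 4643202 \left(2798692 - 36388\right) = \left(-4643202\right) 2762304 = -12825935457408$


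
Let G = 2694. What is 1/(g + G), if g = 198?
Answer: 1/2892 ≈ 0.00034578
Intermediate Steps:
1/(g + G) = 1/(198 + 2694) = 1/2892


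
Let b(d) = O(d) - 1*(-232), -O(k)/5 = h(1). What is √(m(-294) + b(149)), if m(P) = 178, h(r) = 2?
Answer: 20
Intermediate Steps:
O(k) = -10 (O(k) = -5*2 = -10)
b(d) = 222 (b(d) = -10 - 1*(-232) = -10 + 232 = 222)
√(m(-294) + b(149)) = √(178 + 222) = √400 = 20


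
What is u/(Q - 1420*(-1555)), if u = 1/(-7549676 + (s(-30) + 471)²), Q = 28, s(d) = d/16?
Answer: -1/16184689986010 ≈ -6.1787e-14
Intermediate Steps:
s(d) = d/16 (s(d) = d*(1/16) = d/16)
u = -64/469094255 (u = 1/(-7549676 + ((1/16)*(-30) + 471)²) = 1/(-7549676 + (-15/8 + 471)²) = 1/(-7549676 + (3753/8)²) = 1/(-7549676 + 14085009/64) = 1/(-469094255/64) = -64/469094255 ≈ -1.3643e-7)
u/(Q - 1420*(-1555)) = -64/(469094255*(28 - 1420*(-1555))) = -64/(469094255*(28 + 2208100)) = -64/469094255/2208128 = -64/469094255*1/2208128 = -1/16184689986010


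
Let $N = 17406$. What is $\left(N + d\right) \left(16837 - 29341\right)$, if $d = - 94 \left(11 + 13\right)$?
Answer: $-189435600$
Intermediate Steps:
$d = -2256$ ($d = \left(-94\right) 24 = -2256$)
$\left(N + d\right) \left(16837 - 29341\right) = \left(17406 - 2256\right) \left(16837 - 29341\right) = 15150 \left(-12504\right) = -189435600$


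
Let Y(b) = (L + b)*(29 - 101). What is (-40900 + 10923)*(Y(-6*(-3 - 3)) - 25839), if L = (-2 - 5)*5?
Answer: 776734047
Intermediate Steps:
L = -35 (L = -7*5 = -35)
Y(b) = 2520 - 72*b (Y(b) = (-35 + b)*(29 - 101) = (-35 + b)*(-72) = 2520 - 72*b)
(-40900 + 10923)*(Y(-6*(-3 - 3)) - 25839) = (-40900 + 10923)*((2520 - (-432)*(-3 - 3)) - 25839) = -29977*((2520 - (-432)*(-6)) - 25839) = -29977*((2520 - 72*36) - 25839) = -29977*((2520 - 2592) - 25839) = -29977*(-72 - 25839) = -29977*(-25911) = 776734047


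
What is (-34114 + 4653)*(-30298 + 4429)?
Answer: 762126609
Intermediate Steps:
(-34114 + 4653)*(-30298 + 4429) = -29461*(-25869) = 762126609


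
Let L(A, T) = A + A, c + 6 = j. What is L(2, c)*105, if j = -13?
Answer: 420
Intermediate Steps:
c = -19 (c = -6 - 13 = -19)
L(A, T) = 2*A
L(2, c)*105 = (2*2)*105 = 4*105 = 420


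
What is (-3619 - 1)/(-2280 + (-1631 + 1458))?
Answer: 3620/2453 ≈ 1.4757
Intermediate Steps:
(-3619 - 1)/(-2280 + (-1631 + 1458)) = -3620/(-2280 - 173) = -3620/(-2453) = -3620*(-1/2453) = 3620/2453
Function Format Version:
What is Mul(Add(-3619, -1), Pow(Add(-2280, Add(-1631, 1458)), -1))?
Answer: Rational(3620, 2453) ≈ 1.4757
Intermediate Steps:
Mul(Add(-3619, -1), Pow(Add(-2280, Add(-1631, 1458)), -1)) = Mul(-3620, Pow(Add(-2280, -173), -1)) = Mul(-3620, Pow(-2453, -1)) = Mul(-3620, Rational(-1, 2453)) = Rational(3620, 2453)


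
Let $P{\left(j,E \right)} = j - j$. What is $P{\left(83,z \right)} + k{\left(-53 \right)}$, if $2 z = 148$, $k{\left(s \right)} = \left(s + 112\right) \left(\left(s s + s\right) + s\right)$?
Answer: $159477$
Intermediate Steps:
$k{\left(s \right)} = \left(112 + s\right) \left(s^{2} + 2 s\right)$ ($k{\left(s \right)} = \left(112 + s\right) \left(\left(s^{2} + s\right) + s\right) = \left(112 + s\right) \left(\left(s + s^{2}\right) + s\right) = \left(112 + s\right) \left(s^{2} + 2 s\right)$)
$z = 74$ ($z = \frac{1}{2} \cdot 148 = 74$)
$P{\left(j,E \right)} = 0$
$P{\left(83,z \right)} + k{\left(-53 \right)} = 0 - 53 \left(224 + \left(-53\right)^{2} + 114 \left(-53\right)\right) = 0 - 53 \left(224 + 2809 - 6042\right) = 0 - -159477 = 0 + 159477 = 159477$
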